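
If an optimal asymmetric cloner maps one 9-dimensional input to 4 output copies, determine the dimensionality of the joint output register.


Output space = H^(tensor 4) where dim(H) = 9
dim = 9^4
= 81 (after 2 factors)
= 729 (after 3 factors)
= 6561 (after 4 factors)
= 6561

6561


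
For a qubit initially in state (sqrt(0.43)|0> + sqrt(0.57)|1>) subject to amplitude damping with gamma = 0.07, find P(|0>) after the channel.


For amplitude damping with parameter gamma on state sqrt(a)|0> + sqrt(b)|1>:
alpha^2 = 0.43, beta^2 = 0.57
P(|0>) = alpha^2 + gamma * beta^2
= 0.43 + 0.07 * 0.57
= 0.43 + 0.0399
= 0.4699

0.4699


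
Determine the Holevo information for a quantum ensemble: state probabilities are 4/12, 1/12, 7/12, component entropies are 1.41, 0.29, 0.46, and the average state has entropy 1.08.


chi = S(rho) - sum_i p_i * S(rho_i)
Weighted entropy = 4/12 * 1.41 + 1/12 * 0.29 + 7/12 * 0.46
= 0.7625
chi = 1.08 - 0.7625
= 0.3175

0.3175


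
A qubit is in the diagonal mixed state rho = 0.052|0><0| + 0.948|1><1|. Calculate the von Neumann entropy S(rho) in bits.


S = -p*log2(p) - (1-p)*log2(1-p)
p = 0.0520, 1-p = 0.9480
= -0.0520 * log2(0.0520) - 0.9480 * log2(0.9480)
= -(-0.2218) - (-0.0730)
= 0.2948

0.2948


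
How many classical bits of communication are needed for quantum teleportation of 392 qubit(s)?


Quantum teleportation requires 2 classical bits per qubit teleported.
392 qubit(s) -> 2 * 392 = 784 classical bits

784


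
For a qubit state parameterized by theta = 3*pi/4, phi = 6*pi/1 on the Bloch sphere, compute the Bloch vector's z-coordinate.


theta = 2.3562, phi = 18.8496
r_z = cos(theta) = -0.7071

-0.7071


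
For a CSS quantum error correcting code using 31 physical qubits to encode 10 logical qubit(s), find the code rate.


Code rate R = k/n
= 10/31
= 0.3226

0.3226


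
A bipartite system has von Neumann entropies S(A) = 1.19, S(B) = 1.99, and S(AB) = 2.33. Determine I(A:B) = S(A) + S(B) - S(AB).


I(A:B) = S(A) + S(B) - S(AB)
= 1.19 + 1.99 - 2.33
= 0.8500

0.8500


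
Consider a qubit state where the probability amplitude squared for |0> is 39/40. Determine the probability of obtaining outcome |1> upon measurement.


|alpha|^2 = 39/40 = 0.9750
|beta|^2 = 1 - 39/40 = 1/40 = 0.0250
P(|1>) = |beta|^2 = 0.0250

0.0250


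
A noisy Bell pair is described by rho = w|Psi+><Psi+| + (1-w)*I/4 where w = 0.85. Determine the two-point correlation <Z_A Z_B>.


|Psi+> = (|01> + |10>)/sqrt(2)
For the pure Bell state, <Z_A Z_B> = -1 (Bell-state Pauli correlator).
The maximally-mixed part I/4 has tr(I/4 * P tensor P) = 0 for any traceless Pauli P.
So <Z_A Z_B>_rho = w * (-1) + (1 - w) * 0
= 0.85 * (-1)
= -0.8500

-0.8500


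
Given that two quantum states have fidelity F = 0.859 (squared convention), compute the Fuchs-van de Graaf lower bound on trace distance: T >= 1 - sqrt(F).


Fuchs-van de Graaf (squared-fidelity convention): 1 - sqrt(F) <= T <= sqrt(1 - F).
Lower bound: T >= 1 - sqrt(F)
sqrt(F) = sqrt(0.859) = 0.9268
T >= 1 - 0.9268
T >= 0.0732

0.0732


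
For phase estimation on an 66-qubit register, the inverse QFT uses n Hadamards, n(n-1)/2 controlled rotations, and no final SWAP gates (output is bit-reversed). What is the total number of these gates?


Hadamard gates: 66
Controlled rotations: n*(n-1)/2 = 66*65/2 = 2145
SWAP gates: 0 (omitted)
Total = 66 + 2145
= 2211

2211


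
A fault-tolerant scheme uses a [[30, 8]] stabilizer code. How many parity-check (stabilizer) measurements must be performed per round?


For an [[n,k]] stabilizer code:
Number of stabilizer generators = n - k
= 30 - 8
= 22

22


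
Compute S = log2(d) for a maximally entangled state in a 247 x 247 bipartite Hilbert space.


For a maximally entangled state in d x d:
S = log2(d) = log2(247)
= 7.9484

7.9484


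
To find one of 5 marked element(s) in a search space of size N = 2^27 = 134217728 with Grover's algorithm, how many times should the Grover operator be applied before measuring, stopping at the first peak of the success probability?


After j Grover iterations the success probability is P(j) = sin^2((2j+1)*theta), where sin(theta) = sqrt(k/N).
N = 2^27 = 134217728, k = 5
sin(theta) = sqrt(k/N) = 0.0001930101111
theta = arcsin(sqrt(k/N)) = 0.0001930101123 rad
P(j) reaches its first maximum when (2j+1)*theta is as close as possible to pi/2, i.e. j = round(pi/(4*theta) - 1/2).
pi/(4*theta) - 1/2 = 4068.7073
(For comparison, the common estimate pi/4 * sqrt(N/k) = 4069.2074; the exact maximiser is used here.)
Optimal iterations = 4069

4069


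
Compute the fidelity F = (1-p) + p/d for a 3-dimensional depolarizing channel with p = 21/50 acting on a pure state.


F = (1-p) + p/d
= (1 - 0.4200) + 0.4200/3
= 0.5800 + 0.1400
= 0.7200

0.7200


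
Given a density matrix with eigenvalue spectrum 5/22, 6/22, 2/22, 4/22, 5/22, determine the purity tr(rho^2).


tr(rho^2) = sum of eigenvalues squared
= (5/22)^2 + (6/22)^2 + (2/22)^2 + (4/22)^2 + (5/22)^2
= (25 + 36 + 4 + 16 + 25) / 484
= 106/484
= 0.2190

0.2190


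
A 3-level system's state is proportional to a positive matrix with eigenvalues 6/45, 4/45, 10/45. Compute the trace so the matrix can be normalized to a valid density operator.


tr(M) = sum of eigenvalues
= 6/45 + 4/45 + 10/45
= 20/45
= 0.4444

0.4444


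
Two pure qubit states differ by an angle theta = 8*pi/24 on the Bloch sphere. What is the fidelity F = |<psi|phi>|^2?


For states separated by angle theta on Bloch sphere:
F = cos^2(theta/2)
theta = 8*pi/24 = 1.0472
theta/2 = 0.5236
cos(theta/2) = 0.8660
F = 0.7500

0.7500


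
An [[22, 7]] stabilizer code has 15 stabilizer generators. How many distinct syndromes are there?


Each stabilizer generator gives a binary (+1 or -1) measurement outcome.
With 15 independent generators:
Total syndromes = 2^15
= 32768

32768


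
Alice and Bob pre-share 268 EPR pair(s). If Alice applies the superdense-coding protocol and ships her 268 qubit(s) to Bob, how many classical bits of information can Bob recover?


Superdense coding allows 2 classical bits per shared entangled pair.
268 pair(s) -> 2 * 268 = 536 classical bits

536


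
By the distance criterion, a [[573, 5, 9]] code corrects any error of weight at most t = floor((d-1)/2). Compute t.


Code parameters: [[573, 5, 9]], distance d = 9.
Number of correctable errors = floor((d-1)/2)
= floor((9 - 1)/2)
= floor(8/2)
= 4

4


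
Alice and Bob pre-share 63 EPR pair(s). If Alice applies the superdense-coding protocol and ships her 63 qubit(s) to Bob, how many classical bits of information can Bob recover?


Superdense coding allows 2 classical bits per shared entangled pair.
63 pair(s) -> 2 * 63 = 126 classical bits

126


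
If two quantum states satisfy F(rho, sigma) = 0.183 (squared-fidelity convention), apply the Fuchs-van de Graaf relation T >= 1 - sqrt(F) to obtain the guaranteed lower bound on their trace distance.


Fuchs-van de Graaf (squared-fidelity convention): 1 - sqrt(F) <= T <= sqrt(1 - F).
Lower bound: T >= 1 - sqrt(F)
sqrt(F) = sqrt(0.183) = 0.4278
T >= 1 - 0.4278
T >= 0.5722

0.5722


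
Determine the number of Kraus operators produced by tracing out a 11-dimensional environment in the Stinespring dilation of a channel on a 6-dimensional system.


Tracing out the environment in an orthonormal basis {|i>_E} gives Kraus operators K_i = <i|_E U |0>_E.
Number of Kraus operators = dim(H_env) = d_env
= 11

11


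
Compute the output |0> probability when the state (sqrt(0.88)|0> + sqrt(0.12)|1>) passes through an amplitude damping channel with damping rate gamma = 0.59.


For amplitude damping with parameter gamma on state sqrt(a)|0> + sqrt(b)|1>:
alpha^2 = 0.88, beta^2 = 0.12
P(|0>) = alpha^2 + gamma * beta^2
= 0.88 + 0.59 * 0.12
= 0.88 + 0.0708
= 0.9508

0.9508


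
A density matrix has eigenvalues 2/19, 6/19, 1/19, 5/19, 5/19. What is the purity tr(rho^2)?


tr(rho^2) = sum of eigenvalues squared
= (2/19)^2 + (6/19)^2 + (1/19)^2 + (5/19)^2 + (5/19)^2
= (4 + 36 + 1 + 25 + 25) / 361
= 91/361
= 0.2521

0.2521


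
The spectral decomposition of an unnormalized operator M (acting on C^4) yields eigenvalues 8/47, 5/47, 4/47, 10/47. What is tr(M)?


tr(M) = sum of eigenvalues
= 8/47 + 5/47 + 4/47 + 10/47
= 27/47
= 0.5745

0.5745


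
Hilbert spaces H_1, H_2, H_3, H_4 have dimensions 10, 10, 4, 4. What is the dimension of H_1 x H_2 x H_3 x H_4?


dim(H_1 x H_2 x H_3 x H_4) = 10 * 10 * 4 * 4
= 100 * 4 * 4
= 400 * 4
= 1600

1600


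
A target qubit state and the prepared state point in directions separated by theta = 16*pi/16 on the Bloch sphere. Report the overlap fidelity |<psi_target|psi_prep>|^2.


For states separated by angle theta on Bloch sphere:
F = cos^2(theta/2)
theta = 16*pi/16 = 3.1416
theta/2 = 1.5708
cos(theta/2) = 0.0000
F = 0.0000

0.0000


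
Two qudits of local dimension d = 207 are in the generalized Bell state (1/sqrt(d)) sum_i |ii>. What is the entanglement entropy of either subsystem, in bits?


For a maximally entangled state in d x d:
S = log2(d) = log2(207)
= 7.6935

7.6935


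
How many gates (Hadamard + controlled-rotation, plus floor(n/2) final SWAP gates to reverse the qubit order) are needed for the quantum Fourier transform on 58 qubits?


Hadamard gates: 58
Controlled rotations: n*(n-1)/2 = 58*57/2 = 1653
SWAP gates: floor(n/2) = floor(58/2) = 29
Total = 58 + 1653 + 29
= 1740

1740


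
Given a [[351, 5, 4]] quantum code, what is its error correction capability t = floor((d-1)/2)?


Code parameters: [[351, 5, 4]], distance d = 4.
Number of correctable errors = floor((d-1)/2)
= floor((4 - 1)/2)
= floor(3/2)
= 1

1


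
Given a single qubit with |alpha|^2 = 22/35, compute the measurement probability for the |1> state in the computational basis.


|alpha|^2 = 22/35 = 0.6286
|beta|^2 = 1 - 22/35 = 13/35 = 0.3714
P(|1>) = |beta|^2 = 0.3714

0.3714


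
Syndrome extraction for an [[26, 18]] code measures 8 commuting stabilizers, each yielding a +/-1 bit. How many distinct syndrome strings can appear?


Each stabilizer generator gives a binary (+1 or -1) measurement outcome.
With 8 independent generators:
Total syndromes = 2^8
= 256

256


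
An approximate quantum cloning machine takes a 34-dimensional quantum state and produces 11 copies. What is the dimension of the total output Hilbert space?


Output space = H^(tensor 11) where dim(H) = 34
dim = 34^11
= 1156 (after 2 factors)
= 39304 (after 3 factors)
= 1336336 (after 4 factors)
= 45435424 (after 5 factors)
= 1544804416 (after 6 factors)
= 52523350144 (after 7 factors)
= 1785793904896 (after 8 factors)
= 60716992766464 (after 9 factors)
= 2064377754059776 (after 10 factors)
= 70188843638032384 (after 11 factors)
= 70188843638032384

70188843638032384


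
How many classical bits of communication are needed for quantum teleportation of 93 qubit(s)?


Quantum teleportation requires 2 classical bits per qubit teleported.
93 qubit(s) -> 2 * 93 = 186 classical bits

186


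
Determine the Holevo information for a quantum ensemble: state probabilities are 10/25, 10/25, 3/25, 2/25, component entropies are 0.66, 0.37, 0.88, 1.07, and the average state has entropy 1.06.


chi = S(rho) - sum_i p_i * S(rho_i)
Weighted entropy = 10/25 * 0.66 + 10/25 * 0.37 + 3/25 * 0.88 + 2/25 * 1.07
= 0.6032
chi = 1.06 - 0.6032
= 0.4568

0.4568


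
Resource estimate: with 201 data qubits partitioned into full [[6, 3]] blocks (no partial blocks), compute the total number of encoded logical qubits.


Each code block uses 6 physical qubits for 3 logical qubit(s).
Number of complete blocks = floor(201 / 6) = 33
Logical qubits = 33 * 3
= 99

99


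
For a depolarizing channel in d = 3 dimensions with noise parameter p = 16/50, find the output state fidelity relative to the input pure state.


F = (1-p) + p/d
= (1 - 0.3200) + 0.3200/3
= 0.6800 + 0.1067
= 0.7867

0.7867


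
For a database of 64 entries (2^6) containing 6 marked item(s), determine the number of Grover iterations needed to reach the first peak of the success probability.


After j Grover iterations the success probability is P(j) = sin^2((2j+1)*theta), where sin(theta) = sqrt(k/N).
N = 2^6 = 64, k = 6
sin(theta) = sqrt(k/N) = 0.3061862178
theta = arcsin(sqrt(k/N)) = 0.3111842443 rad
P(j) reaches its first maximum when (2j+1)*theta is as close as possible to pi/2, i.e. j = round(pi/(4*theta) - 1/2).
pi/(4*theta) - 1/2 = 2.0239
(For comparison, the common estimate pi/4 * sqrt(N/k) = 2.5651; the exact maximiser is used here.)
Optimal iterations = 2

2


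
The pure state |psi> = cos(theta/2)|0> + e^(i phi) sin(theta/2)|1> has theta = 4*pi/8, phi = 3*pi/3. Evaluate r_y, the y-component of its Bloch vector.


theta = 1.5708, phi = 3.1416
r_y = sin(theta)*sin(phi) = 1.0000 * 0.0000
r_y = 0.0000

0.0000


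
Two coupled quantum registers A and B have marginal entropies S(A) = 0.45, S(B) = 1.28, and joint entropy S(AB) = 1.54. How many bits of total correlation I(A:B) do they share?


I(A:B) = S(A) + S(B) - S(AB)
= 0.45 + 1.28 - 1.54
= 0.1900

0.1900


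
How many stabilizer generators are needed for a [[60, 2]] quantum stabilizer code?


For an [[n,k]] stabilizer code:
Number of stabilizer generators = n - k
= 60 - 2
= 58

58


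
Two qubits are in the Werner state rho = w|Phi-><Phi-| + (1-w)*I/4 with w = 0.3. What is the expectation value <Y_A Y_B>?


|Phi-> = (|00> - |11>)/sqrt(2)
For the pure Bell state, <Y_A Y_B> = +1 (Bell-state Pauli correlator).
The maximally-mixed part I/4 has tr(I/4 * P tensor P) = 0 for any traceless Pauli P.
So <Y_A Y_B>_rho = w * (+1) + (1 - w) * 0
= 0.3 * (+1)
= 0.3000

0.3000


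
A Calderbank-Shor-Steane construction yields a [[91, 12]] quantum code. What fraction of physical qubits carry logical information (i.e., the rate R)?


Code rate R = k/n
= 12/91
= 0.1319

0.1319


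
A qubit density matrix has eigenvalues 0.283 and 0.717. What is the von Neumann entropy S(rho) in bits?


S = -p*log2(p) - (1-p)*log2(1-p)
p = 0.2830, 1-p = 0.7170
= -0.2830 * log2(0.2830) - 0.7170 * log2(0.7170)
= -(-0.5154) - (-0.3441)
= 0.8595

0.8595


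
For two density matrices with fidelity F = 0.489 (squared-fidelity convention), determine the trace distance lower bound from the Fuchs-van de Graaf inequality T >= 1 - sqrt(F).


Fuchs-van de Graaf (squared-fidelity convention): 1 - sqrt(F) <= T <= sqrt(1 - F).
Lower bound: T >= 1 - sqrt(F)
sqrt(F) = sqrt(0.489) = 0.6993
T >= 1 - 0.6993
T >= 0.3007

0.3007


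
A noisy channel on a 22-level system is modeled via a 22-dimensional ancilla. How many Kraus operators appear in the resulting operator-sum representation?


Tracing out the environment in an orthonormal basis {|i>_E} gives Kraus operators K_i = <i|_E U |0>_E.
Number of Kraus operators = dim(H_env) = d_env
= 22

22


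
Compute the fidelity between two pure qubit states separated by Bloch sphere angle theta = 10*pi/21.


For states separated by angle theta on Bloch sphere:
F = cos^2(theta/2)
theta = 10*pi/21 = 1.4960
theta/2 = 0.7480
cos(theta/2) = 0.7331
F = 0.5374

0.5374


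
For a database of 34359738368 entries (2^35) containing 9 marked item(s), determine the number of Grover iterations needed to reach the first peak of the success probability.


After j Grover iterations the success probability is P(j) = sin^2((2j+1)*theta), where sin(theta) = sqrt(k/N).
N = 2^35 = 34359738368, k = 9
sin(theta) = sqrt(k/N) = 1.618438983e-05
theta = arcsin(sqrt(k/N)) = 1.618438983e-05 rad
P(j) reaches its first maximum when (2j+1)*theta is as close as possible to pi/2, i.e. j = round(pi/(4*theta) - 1/2).
pi/(4*theta) - 1/2 = 48527.6294
(For comparison, the common estimate pi/4 * sqrt(N/k) = 48528.1294; the exact maximiser is used here.)
Optimal iterations = 48528

48528


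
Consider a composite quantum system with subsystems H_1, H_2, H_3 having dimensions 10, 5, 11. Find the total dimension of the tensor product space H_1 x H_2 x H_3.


dim(H_1 x H_2 x H_3) = 10 * 5 * 11
= 50 * 11
= 550

550


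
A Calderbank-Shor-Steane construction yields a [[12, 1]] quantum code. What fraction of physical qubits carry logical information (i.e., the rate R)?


Code rate R = k/n
= 1/12
= 0.0833

0.0833


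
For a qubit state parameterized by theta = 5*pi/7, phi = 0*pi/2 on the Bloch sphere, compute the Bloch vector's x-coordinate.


theta = 2.2440, phi = 0.0000
r_x = sin(theta)*cos(phi) = 0.7818 * 1.0000
r_x = 0.7818

0.7818


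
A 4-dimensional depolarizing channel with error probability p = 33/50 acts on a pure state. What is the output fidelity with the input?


F = (1-p) + p/d
= (1 - 0.6600) + 0.6600/4
= 0.3400 + 0.1650
= 0.5050

0.5050


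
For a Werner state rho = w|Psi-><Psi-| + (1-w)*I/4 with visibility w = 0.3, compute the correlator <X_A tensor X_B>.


|Psi-> = (|01> - |10>)/sqrt(2)
For the pure Bell state, <X_A X_B> = -1 (Bell-state Pauli correlator).
The maximally-mixed part I/4 has tr(I/4 * P tensor P) = 0 for any traceless Pauli P.
So <X_A X_B>_rho = w * (-1) + (1 - w) * 0
= 0.3 * (-1)
= -0.3000

-0.3000


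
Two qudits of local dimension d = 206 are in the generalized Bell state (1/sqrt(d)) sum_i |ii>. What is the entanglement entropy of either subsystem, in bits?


For a maximally entangled state in d x d:
S = log2(d) = log2(206)
= 7.6865

7.6865


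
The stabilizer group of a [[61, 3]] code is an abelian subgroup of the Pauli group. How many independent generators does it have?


For an [[n,k]] stabilizer code:
Number of stabilizer generators = n - k
= 61 - 3
= 58

58


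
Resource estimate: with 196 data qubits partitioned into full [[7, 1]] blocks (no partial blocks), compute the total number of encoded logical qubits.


Each code block uses 7 physical qubits for 1 logical qubit(s).
Number of complete blocks = floor(196 / 7) = 28
Logical qubits = 28 * 1
= 28

28


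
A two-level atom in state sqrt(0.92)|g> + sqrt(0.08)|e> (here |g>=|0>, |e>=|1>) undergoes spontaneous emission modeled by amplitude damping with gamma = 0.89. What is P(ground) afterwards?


For amplitude damping with parameter gamma on state sqrt(a)|0> + sqrt(b)|1>:
alpha^2 = 0.92, beta^2 = 0.08
P(|0>) = alpha^2 + gamma * beta^2
= 0.92 + 0.89 * 0.08
= 0.92 + 0.0712
= 0.9912

0.9912


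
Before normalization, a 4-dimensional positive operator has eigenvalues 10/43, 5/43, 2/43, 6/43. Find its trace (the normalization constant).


tr(M) = sum of eigenvalues
= 10/43 + 5/43 + 2/43 + 6/43
= 23/43
= 0.5349

0.5349


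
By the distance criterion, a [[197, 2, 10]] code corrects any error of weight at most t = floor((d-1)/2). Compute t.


Code parameters: [[197, 2, 10]], distance d = 10.
Number of correctable errors = floor((d-1)/2)
= floor((10 - 1)/2)
= floor(9/2)
= 4

4


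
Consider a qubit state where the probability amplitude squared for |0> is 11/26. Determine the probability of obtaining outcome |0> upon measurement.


|alpha|^2 = 11/26 = 0.4231
|beta|^2 = 1 - 11/26 = 15/26 = 0.5769
P(|0>) = |alpha|^2 = 0.4231

0.4231


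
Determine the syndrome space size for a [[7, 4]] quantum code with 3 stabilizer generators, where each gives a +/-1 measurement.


Each stabilizer generator gives a binary (+1 or -1) measurement outcome.
With 3 independent generators:
Total syndromes = 2^3
= 8

8


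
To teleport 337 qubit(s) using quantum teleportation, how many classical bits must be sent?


Quantum teleportation requires 2 classical bits per qubit teleported.
337 qubit(s) -> 2 * 337 = 674 classical bits

674


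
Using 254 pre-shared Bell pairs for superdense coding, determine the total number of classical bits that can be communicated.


Superdense coding allows 2 classical bits per shared entangled pair.
254 pair(s) -> 2 * 254 = 508 classical bits

508


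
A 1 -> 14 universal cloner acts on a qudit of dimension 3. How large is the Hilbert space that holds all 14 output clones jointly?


Output space = H^(tensor 14) where dim(H) = 3
dim = 3^14
= 9 (after 2 factors)
= 27 (after 3 factors)
= 81 (after 4 factors)
= 243 (after 5 factors)
= 729 (after 6 factors)
= 2187 (after 7 factors)
= 6561 (after 8 factors)
= 19683 (after 9 factors)
= 59049 (after 10 factors)
= 177147 (after 11 factors)
= 531441 (after 12 factors)
= 1594323 (after 13 factors)
= 4782969 (after 14 factors)
= 4782969

4782969


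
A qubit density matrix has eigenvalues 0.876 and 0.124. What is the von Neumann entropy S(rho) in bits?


S = -p*log2(p) - (1-p)*log2(1-p)
p = 0.8760, 1-p = 0.1240
= -0.8760 * log2(0.8760) - 0.1240 * log2(0.1240)
= -(-0.1673) - (-0.3734)
= 0.5408

0.5408


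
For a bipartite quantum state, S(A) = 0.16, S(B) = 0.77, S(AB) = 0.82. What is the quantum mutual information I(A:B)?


I(A:B) = S(A) + S(B) - S(AB)
= 0.16 + 0.77 - 0.82
= 0.1100

0.1100


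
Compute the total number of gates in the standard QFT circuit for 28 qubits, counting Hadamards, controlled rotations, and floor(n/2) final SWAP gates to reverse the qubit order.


Hadamard gates: 28
Controlled rotations: n*(n-1)/2 = 28*27/2 = 378
SWAP gates: floor(n/2) = floor(28/2) = 14
Total = 28 + 378 + 14
= 420

420


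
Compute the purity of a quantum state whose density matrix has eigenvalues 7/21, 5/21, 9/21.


tr(rho^2) = sum of eigenvalues squared
= (7/21)^2 + (5/21)^2 + (9/21)^2
= (49 + 25 + 81) / 441
= 155/441
= 0.3515

0.3515


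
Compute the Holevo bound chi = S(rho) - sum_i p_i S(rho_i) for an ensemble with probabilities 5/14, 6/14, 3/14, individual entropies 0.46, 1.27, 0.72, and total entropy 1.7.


chi = S(rho) - sum_i p_i * S(rho_i)
Weighted entropy = 5/14 * 0.46 + 6/14 * 1.27 + 3/14 * 0.72
= 0.8629
chi = 1.7 - 0.8629
= 0.8371

0.8371


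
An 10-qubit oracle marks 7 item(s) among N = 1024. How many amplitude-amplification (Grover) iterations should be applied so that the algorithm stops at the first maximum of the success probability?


After j Grover iterations the success probability is P(j) = sin^2((2j+1)*theta), where sin(theta) = sqrt(k/N).
N = 2^10 = 1024, k = 7
sin(theta) = sqrt(k/N) = 0.08267972847
theta = arcsin(sqrt(k/N)) = 0.08277421834 rad
P(j) reaches its first maximum when (2j+1)*theta is as close as possible to pi/2, i.e. j = round(pi/(4*theta) - 1/2).
pi/(4*theta) - 1/2 = 8.9884
(For comparison, the common estimate pi/4 * sqrt(N/k) = 9.4993; the exact maximiser is used here.)
Optimal iterations = 9

9


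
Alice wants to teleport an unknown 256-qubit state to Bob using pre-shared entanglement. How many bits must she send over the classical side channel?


Quantum teleportation requires 2 classical bits per qubit teleported.
256 qubit(s) -> 2 * 256 = 512 classical bits

512


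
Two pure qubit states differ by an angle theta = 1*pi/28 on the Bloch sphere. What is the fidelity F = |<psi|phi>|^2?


For states separated by angle theta on Bloch sphere:
F = cos^2(theta/2)
theta = 1*pi/28 = 0.1122
theta/2 = 0.0561
cos(theta/2) = 0.9984
F = 0.9969

0.9969


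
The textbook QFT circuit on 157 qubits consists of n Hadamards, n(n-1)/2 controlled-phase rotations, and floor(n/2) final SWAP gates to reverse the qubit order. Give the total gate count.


Hadamard gates: 157
Controlled rotations: n*(n-1)/2 = 157*156/2 = 12246
SWAP gates: floor(n/2) = floor(157/2) = 78
Total = 157 + 12246 + 78
= 12481

12481


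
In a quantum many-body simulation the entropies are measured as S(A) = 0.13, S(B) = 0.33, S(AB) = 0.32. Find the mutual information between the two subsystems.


I(A:B) = S(A) + S(B) - S(AB)
= 0.13 + 0.33 - 0.32
= 0.1400

0.1400


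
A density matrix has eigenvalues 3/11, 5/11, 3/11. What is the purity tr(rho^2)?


tr(rho^2) = sum of eigenvalues squared
= (3/11)^2 + (5/11)^2 + (3/11)^2
= (9 + 25 + 9) / 121
= 43/121
= 0.3554

0.3554


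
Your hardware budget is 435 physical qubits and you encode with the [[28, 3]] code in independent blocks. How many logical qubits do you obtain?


Each code block uses 28 physical qubits for 3 logical qubit(s).
Number of complete blocks = floor(435 / 28) = 15
Logical qubits = 15 * 3
= 45

45


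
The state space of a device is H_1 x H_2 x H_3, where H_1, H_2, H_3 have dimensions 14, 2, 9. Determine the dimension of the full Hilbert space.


dim(H_1 x H_2 x H_3) = 14 * 2 * 9
= 28 * 9
= 252

252


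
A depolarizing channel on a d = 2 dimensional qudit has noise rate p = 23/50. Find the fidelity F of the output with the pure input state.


F = (1-p) + p/d
= (1 - 0.4600) + 0.4600/2
= 0.5400 + 0.2300
= 0.7700

0.7700


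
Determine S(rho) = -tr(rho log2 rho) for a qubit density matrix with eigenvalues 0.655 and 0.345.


S = -p*log2(p) - (1-p)*log2(1-p)
p = 0.6550, 1-p = 0.3450
= -0.6550 * log2(0.6550) - 0.3450 * log2(0.3450)
= -(-0.3998) - (-0.5297)
= 0.9295

0.9295


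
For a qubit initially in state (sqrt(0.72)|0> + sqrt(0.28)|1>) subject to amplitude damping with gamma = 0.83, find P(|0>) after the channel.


For amplitude damping with parameter gamma on state sqrt(a)|0> + sqrt(b)|1>:
alpha^2 = 0.72, beta^2 = 0.28
P(|0>) = alpha^2 + gamma * beta^2
= 0.72 + 0.83 * 0.28
= 0.72 + 0.2324
= 0.9524

0.9524


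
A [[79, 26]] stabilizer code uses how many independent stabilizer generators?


For an [[n,k]] stabilizer code:
Number of stabilizer generators = n - k
= 79 - 26
= 53

53


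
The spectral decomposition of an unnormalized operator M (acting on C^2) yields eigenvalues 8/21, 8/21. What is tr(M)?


tr(M) = sum of eigenvalues
= 8/21 + 8/21
= 16/21
= 0.7619

0.7619


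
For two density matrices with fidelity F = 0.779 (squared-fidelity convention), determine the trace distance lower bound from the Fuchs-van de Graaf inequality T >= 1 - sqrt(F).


Fuchs-van de Graaf (squared-fidelity convention): 1 - sqrt(F) <= T <= sqrt(1 - F).
Lower bound: T >= 1 - sqrt(F)
sqrt(F) = sqrt(0.779) = 0.8826
T >= 1 - 0.8826
T >= 0.1174

0.1174


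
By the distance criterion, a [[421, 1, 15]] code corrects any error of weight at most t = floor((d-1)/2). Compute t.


Code parameters: [[421, 1, 15]], distance d = 15.
Number of correctable errors = floor((d-1)/2)
= floor((15 - 1)/2)
= floor(14/2)
= 7

7


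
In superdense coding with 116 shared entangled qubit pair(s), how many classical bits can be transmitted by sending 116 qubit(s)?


Superdense coding allows 2 classical bits per shared entangled pair.
116 pair(s) -> 2 * 116 = 232 classical bits

232


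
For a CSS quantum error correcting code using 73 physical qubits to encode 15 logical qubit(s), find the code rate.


Code rate R = k/n
= 15/73
= 0.2055

0.2055


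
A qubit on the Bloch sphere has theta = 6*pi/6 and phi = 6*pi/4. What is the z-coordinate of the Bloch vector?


theta = 3.1416, phi = 4.7124
r_z = cos(theta) = -1.0000

-1.0000


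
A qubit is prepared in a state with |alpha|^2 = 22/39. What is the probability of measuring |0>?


|alpha|^2 = 22/39 = 0.5641
|beta|^2 = 1 - 22/39 = 17/39 = 0.4359
P(|0>) = |alpha|^2 = 0.5641

0.5641


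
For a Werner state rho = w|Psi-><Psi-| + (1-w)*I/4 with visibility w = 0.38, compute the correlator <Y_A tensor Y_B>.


|Psi-> = (|01> - |10>)/sqrt(2)
For the pure Bell state, <Y_A Y_B> = -1 (Bell-state Pauli correlator).
The maximally-mixed part I/4 has tr(I/4 * P tensor P) = 0 for any traceless Pauli P.
So <Y_A Y_B>_rho = w * (-1) + (1 - w) * 0
= 0.38 * (-1)
= -0.3800

-0.3800


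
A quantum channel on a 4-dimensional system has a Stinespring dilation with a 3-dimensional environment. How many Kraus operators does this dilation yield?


Tracing out the environment in an orthonormal basis {|i>_E} gives Kraus operators K_i = <i|_E U |0>_E.
Number of Kraus operators = dim(H_env) = d_env
= 3

3


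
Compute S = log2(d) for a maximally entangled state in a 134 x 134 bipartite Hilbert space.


For a maximally entangled state in d x d:
S = log2(d) = log2(134)
= 7.0661

7.0661


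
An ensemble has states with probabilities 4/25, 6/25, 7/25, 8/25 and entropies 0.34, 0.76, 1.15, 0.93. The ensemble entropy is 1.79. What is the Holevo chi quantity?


chi = S(rho) - sum_i p_i * S(rho_i)
Weighted entropy = 4/25 * 0.34 + 6/25 * 0.76 + 7/25 * 1.15 + 8/25 * 0.93
= 0.8564
chi = 1.79 - 0.8564
= 0.9336

0.9336


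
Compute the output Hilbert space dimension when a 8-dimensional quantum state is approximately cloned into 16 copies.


Output space = H^(tensor 16) where dim(H) = 8
dim = 8^16
= 64 (after 2 factors)
= 512 (after 3 factors)
= 4096 (after 4 factors)
= 32768 (after 5 factors)
= 262144 (after 6 factors)
= 2097152 (after 7 factors)
= 16777216 (after 8 factors)
= 134217728 (after 9 factors)
= 1073741824 (after 10 factors)
= 8589934592 (after 11 factors)
= 68719476736 (after 12 factors)
= 549755813888 (after 13 factors)
= 4398046511104 (after 14 factors)
= 35184372088832 (after 15 factors)
= 281474976710656 (after 16 factors)
= 281474976710656

281474976710656


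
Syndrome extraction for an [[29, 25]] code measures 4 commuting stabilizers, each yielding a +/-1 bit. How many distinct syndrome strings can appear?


Each stabilizer generator gives a binary (+1 or -1) measurement outcome.
With 4 independent generators:
Total syndromes = 2^4
= 16

16


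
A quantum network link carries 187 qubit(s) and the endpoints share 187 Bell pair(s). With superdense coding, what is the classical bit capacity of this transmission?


Superdense coding allows 2 classical bits per shared entangled pair.
187 pair(s) -> 2 * 187 = 374 classical bits

374


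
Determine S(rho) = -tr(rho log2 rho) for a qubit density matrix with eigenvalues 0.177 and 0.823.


S = -p*log2(p) - (1-p)*log2(1-p)
p = 0.1770, 1-p = 0.8230
= -0.1770 * log2(0.1770) - 0.8230 * log2(0.8230)
= -(-0.4422) - (-0.2313)
= 0.6735

0.6735


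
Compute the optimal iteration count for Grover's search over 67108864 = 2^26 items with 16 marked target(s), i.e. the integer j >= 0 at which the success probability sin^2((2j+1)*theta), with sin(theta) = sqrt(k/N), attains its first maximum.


After j Grover iterations the success probability is P(j) = sin^2((2j+1)*theta), where sin(theta) = sqrt(k/N).
N = 2^26 = 67108864, k = 16
sin(theta) = sqrt(k/N) = 0.00048828125
theta = arcsin(sqrt(k/N)) = 0.0004882812694 rad
P(j) reaches its first maximum when (2j+1)*theta is as close as possible to pi/2, i.e. j = round(pi/(4*theta) - 1/2).
pi/(4*theta) - 1/2 = 1607.9954
(For comparison, the common estimate pi/4 * sqrt(N/k) = 1608.4954; the exact maximiser is used here.)
Optimal iterations = 1608

1608


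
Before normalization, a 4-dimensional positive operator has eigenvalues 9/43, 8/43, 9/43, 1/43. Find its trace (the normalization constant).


tr(M) = sum of eigenvalues
= 9/43 + 8/43 + 9/43 + 1/43
= 27/43
= 0.6279

0.6279


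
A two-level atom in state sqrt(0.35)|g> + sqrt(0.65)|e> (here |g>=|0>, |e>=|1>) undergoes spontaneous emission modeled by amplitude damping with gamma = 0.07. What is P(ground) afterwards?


For amplitude damping with parameter gamma on state sqrt(a)|0> + sqrt(b)|1>:
alpha^2 = 0.35, beta^2 = 0.65
P(|0>) = alpha^2 + gamma * beta^2
= 0.35 + 0.07 * 0.65
= 0.35 + 0.0455
= 0.3955

0.3955


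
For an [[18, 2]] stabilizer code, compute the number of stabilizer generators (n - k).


For an [[n,k]] stabilizer code:
Number of stabilizer generators = n - k
= 18 - 2
= 16

16


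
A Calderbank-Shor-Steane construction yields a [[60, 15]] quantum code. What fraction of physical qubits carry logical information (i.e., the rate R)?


Code rate R = k/n
= 15/60
= 0.2500

0.2500


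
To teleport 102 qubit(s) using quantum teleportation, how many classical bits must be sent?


Quantum teleportation requires 2 classical bits per qubit teleported.
102 qubit(s) -> 2 * 102 = 204 classical bits

204


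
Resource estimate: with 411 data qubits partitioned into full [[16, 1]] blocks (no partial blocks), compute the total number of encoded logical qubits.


Each code block uses 16 physical qubits for 1 logical qubit(s).
Number of complete blocks = floor(411 / 16) = 25
Logical qubits = 25 * 1
= 25

25


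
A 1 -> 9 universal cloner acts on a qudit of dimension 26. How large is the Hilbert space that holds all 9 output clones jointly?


Output space = H^(tensor 9) where dim(H) = 26
dim = 26^9
= 676 (after 2 factors)
= 17576 (after 3 factors)
= 456976 (after 4 factors)
= 11881376 (after 5 factors)
= 308915776 (after 6 factors)
= 8031810176 (after 7 factors)
= 208827064576 (after 8 factors)
= 5429503678976 (after 9 factors)
= 5429503678976

5429503678976


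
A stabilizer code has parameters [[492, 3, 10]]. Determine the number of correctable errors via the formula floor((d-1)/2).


Code parameters: [[492, 3, 10]], distance d = 10.
Number of correctable errors = floor((d-1)/2)
= floor((10 - 1)/2)
= floor(9/2)
= 4

4


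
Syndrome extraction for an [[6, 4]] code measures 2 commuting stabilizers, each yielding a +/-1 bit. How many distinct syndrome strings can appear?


Each stabilizer generator gives a binary (+1 or -1) measurement outcome.
With 2 independent generators:
Total syndromes = 2^2
= 4

4


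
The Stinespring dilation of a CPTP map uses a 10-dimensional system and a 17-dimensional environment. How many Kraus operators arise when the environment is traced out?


Tracing out the environment in an orthonormal basis {|i>_E} gives Kraus operators K_i = <i|_E U |0>_E.
Number of Kraus operators = dim(H_env) = d_env
= 17

17


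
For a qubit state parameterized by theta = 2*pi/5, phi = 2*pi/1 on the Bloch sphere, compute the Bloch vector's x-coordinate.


theta = 1.2566, phi = 6.2832
r_x = sin(theta)*cos(phi) = 0.9511 * 1.0000
r_x = 0.9511

0.9511


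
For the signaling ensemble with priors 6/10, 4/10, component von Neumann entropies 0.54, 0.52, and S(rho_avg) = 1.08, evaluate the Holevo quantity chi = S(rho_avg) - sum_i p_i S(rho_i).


chi = S(rho) - sum_i p_i * S(rho_i)
Weighted entropy = 6/10 * 0.54 + 4/10 * 0.52
= 0.5320
chi = 1.08 - 0.5320
= 0.5480

0.5480


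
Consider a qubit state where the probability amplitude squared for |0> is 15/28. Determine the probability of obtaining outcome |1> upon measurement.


|alpha|^2 = 15/28 = 0.5357
|beta|^2 = 1 - 15/28 = 13/28 = 0.4643
P(|1>) = |beta|^2 = 0.4643

0.4643


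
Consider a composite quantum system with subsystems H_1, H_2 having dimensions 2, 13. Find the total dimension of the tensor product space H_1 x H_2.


dim(H_1 x H_2) = 2 * 13
= 26

26


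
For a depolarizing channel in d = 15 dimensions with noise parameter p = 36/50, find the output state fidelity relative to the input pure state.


F = (1-p) + p/d
= (1 - 0.7200) + 0.7200/15
= 0.2800 + 0.0480
= 0.3280

0.3280


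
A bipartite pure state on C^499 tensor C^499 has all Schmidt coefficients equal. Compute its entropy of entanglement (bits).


For a maximally entangled state in d x d:
S = log2(d) = log2(499)
= 8.9629

8.9629


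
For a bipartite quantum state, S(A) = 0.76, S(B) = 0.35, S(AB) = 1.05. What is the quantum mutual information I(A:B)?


I(A:B) = S(A) + S(B) - S(AB)
= 0.76 + 0.35 - 1.05
= 0.0600

0.0600


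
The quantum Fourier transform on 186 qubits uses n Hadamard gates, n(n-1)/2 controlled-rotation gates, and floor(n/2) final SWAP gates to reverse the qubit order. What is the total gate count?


Hadamard gates: 186
Controlled rotations: n*(n-1)/2 = 186*185/2 = 17205
SWAP gates: floor(n/2) = floor(186/2) = 93
Total = 186 + 17205 + 93
= 17484

17484


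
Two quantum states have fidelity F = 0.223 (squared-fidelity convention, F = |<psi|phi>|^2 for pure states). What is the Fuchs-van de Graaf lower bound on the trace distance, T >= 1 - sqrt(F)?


Fuchs-van de Graaf (squared-fidelity convention): 1 - sqrt(F) <= T <= sqrt(1 - F).
Lower bound: T >= 1 - sqrt(F)
sqrt(F) = sqrt(0.223) = 0.4722
T >= 1 - 0.4722
T >= 0.5278

0.5278


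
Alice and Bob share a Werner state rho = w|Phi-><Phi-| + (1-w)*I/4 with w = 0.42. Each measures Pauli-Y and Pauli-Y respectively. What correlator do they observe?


|Phi-> = (|00> - |11>)/sqrt(2)
For the pure Bell state, <Y_A Y_B> = +1 (Bell-state Pauli correlator).
The maximally-mixed part I/4 has tr(I/4 * P tensor P) = 0 for any traceless Pauli P.
So <Y_A Y_B>_rho = w * (+1) + (1 - w) * 0
= 0.42 * (+1)
= 0.4200

0.4200


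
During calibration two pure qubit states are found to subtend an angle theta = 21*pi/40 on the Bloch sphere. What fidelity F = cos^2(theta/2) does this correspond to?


For states separated by angle theta on Bloch sphere:
F = cos^2(theta/2)
theta = 21*pi/40 = 1.6493
theta/2 = 0.8247
cos(theta/2) = 0.6788
F = 0.4608

0.4608


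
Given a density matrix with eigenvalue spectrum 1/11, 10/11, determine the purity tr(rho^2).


tr(rho^2) = sum of eigenvalues squared
= (1/11)^2 + (10/11)^2
= (1 + 100) / 121
= 101/121
= 0.8347

0.8347


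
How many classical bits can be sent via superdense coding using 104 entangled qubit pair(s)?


Superdense coding allows 2 classical bits per shared entangled pair.
104 pair(s) -> 2 * 104 = 208 classical bits

208


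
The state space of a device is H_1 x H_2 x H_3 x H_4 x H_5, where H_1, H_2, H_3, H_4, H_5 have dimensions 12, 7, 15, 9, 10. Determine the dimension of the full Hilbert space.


dim(H_1 x H_2 x H_3 x H_4 x H_5) = 12 * 7 * 15 * 9 * 10
= 84 * 15 * 9 * 10
= 1260 * 9 * 10
= 11340 * 10
= 113400

113400


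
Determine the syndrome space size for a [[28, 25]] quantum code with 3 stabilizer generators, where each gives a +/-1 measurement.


Each stabilizer generator gives a binary (+1 or -1) measurement outcome.
With 3 independent generators:
Total syndromes = 2^3
= 8

8


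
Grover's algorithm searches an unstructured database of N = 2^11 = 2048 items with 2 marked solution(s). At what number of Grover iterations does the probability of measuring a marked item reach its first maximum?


After j Grover iterations the success probability is P(j) = sin^2((2j+1)*theta), where sin(theta) = sqrt(k/N).
N = 2^11 = 2048, k = 2
sin(theta) = sqrt(k/N) = 0.03125
theta = arcsin(sqrt(k/N)) = 0.0312550885 rad
P(j) reaches its first maximum when (2j+1)*theta is as close as possible to pi/2, i.e. j = round(pi/(4*theta) - 1/2).
pi/(4*theta) - 1/2 = 24.6286
(For comparison, the common estimate pi/4 * sqrt(N/k) = 25.1327; the exact maximiser is used here.)
Optimal iterations = 25

25


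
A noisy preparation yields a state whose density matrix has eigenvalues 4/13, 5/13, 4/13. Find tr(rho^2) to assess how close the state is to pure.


tr(rho^2) = sum of eigenvalues squared
= (4/13)^2 + (5/13)^2 + (4/13)^2
= (16 + 25 + 16) / 169
= 57/169
= 0.3373

0.3373


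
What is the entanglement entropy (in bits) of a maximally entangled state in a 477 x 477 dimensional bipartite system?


For a maximally entangled state in d x d:
S = log2(d) = log2(477)
= 8.8978

8.8978


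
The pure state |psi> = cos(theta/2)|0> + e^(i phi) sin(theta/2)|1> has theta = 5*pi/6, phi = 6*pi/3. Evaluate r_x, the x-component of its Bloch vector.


theta = 2.6180, phi = 6.2832
r_x = sin(theta)*cos(phi) = 0.5000 * 1.0000
r_x = 0.5000

0.5000


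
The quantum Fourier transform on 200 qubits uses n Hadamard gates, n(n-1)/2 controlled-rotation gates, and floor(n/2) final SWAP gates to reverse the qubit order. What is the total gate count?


Hadamard gates: 200
Controlled rotations: n*(n-1)/2 = 200*199/2 = 19900
SWAP gates: floor(n/2) = floor(200/2) = 100
Total = 200 + 19900 + 100
= 20200

20200


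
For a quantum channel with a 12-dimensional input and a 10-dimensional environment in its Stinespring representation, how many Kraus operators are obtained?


Tracing out the environment in an orthonormal basis {|i>_E} gives Kraus operators K_i = <i|_E U |0>_E.
Number of Kraus operators = dim(H_env) = d_env
= 10

10


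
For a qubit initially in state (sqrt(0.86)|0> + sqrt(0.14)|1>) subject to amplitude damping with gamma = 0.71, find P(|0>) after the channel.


For amplitude damping with parameter gamma on state sqrt(a)|0> + sqrt(b)|1>:
alpha^2 = 0.86, beta^2 = 0.14
P(|0>) = alpha^2 + gamma * beta^2
= 0.86 + 0.71 * 0.14
= 0.86 + 0.0994
= 0.9594

0.9594
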